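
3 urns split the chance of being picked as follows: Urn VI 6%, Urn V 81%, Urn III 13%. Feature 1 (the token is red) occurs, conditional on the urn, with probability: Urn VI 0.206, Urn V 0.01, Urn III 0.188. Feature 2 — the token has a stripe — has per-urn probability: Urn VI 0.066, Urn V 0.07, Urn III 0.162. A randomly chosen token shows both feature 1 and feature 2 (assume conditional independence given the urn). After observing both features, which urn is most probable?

Compute prior × likelihood for every hypothesis:
  Urn VI: 0.06 × 0.206 × 0.066 = 0.00081576
  Urn V: 0.81 × 0.01 × 0.07 = 0.000567
  Urn III: 0.13 × 0.188 × 0.162 = 0.00395928
Total = 0.00534204.
Largest term belongs to Urn III, so Urn III is most probable.

Urn III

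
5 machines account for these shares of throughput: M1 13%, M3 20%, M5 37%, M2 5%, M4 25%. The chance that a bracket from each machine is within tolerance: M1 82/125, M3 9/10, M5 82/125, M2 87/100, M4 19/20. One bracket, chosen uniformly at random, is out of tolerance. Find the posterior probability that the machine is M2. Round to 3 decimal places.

0.031

Taking complements, P(oversize | each) = M1 0.344, M3 0.1, M5 0.344, M2 0.13, M4 0.05.
Unnormalized posteriors (prior × likelihood):
  M1: 0.13 × 0.344 = 0.04472
  M3: 0.2 × 0.1 = 0.02
  M5: 0.37 × 0.344 = 0.12728
  M2: 0.05 × 0.13 = 0.0065
  M4: 0.25 × 0.05 = 0.0125
Normalizing constant = 0.211.
P(M2 | evidence) = 0.0065 / 0.211 ≈ 0.031.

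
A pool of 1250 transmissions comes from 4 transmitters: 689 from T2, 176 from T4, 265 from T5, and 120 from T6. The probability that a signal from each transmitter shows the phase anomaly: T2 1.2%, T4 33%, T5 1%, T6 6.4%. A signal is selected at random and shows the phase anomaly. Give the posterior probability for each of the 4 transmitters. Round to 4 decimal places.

Prior × likelihood for each hypothesis:
  T2: 0.5512 × 0.012 = 0.0066144
  T4: 0.1408 × 0.33 = 0.046464
  T5: 0.212 × 0.01 = 0.00212
  T6: 0.096 × 0.064 = 0.006144
Normalizing constant = 0.0613424.
P(T2 | anomaly) = 0.0066144/0.0613424 ≈ 0.1078
P(T4 | anomaly) = 0.046464/0.0613424 ≈ 0.7575
P(T5 | anomaly) = 0.00212/0.0613424 ≈ 0.0346
P(T6 | anomaly) = 0.006144/0.0613424 ≈ 0.1002
(Check: 0.1078+0.7575+0.0346+0.1002 = 1.0001.)

T2 0.1078, T4 0.7575, T5 0.0346, T6 0.1002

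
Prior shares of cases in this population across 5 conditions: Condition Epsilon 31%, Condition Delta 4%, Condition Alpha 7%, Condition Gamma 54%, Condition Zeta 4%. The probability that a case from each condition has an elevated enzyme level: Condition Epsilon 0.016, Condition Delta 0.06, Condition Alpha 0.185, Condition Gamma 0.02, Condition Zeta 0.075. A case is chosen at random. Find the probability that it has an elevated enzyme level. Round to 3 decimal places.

Compute prior × likelihood for every hypothesis:
  Condition Epsilon: 0.31 × 0.016 = 0.00496
  Condition Delta: 0.04 × 0.06 = 0.0024
  Condition Alpha: 0.07 × 0.185 = 0.01295
  Condition Gamma: 0.54 × 0.02 = 0.0108
  Condition Zeta: 0.04 × 0.075 = 0.003
P(elevated) = 0.00496 + 0.0024 + 0.01295 + 0.0108 + 0.003 = 0.03411 → 0.034.

0.034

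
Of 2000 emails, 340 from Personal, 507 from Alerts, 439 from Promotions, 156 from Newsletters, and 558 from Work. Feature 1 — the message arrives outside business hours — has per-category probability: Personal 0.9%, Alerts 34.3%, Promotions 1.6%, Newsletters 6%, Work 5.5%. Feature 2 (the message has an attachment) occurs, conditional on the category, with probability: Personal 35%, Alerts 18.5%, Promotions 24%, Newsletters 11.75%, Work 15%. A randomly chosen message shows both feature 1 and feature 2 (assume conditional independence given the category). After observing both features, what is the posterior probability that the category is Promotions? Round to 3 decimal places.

0.041

Prior × likelihood for each hypothesis:
  Personal: 0.17 × 0.009 × 0.35 = 0.0005355
  Alerts: 0.2535 × 0.343 × 0.185 = 0.0160858425
  Promotions: 0.2195 × 0.016 × 0.24 = 0.00084288
  Newsletters: 0.078 × 0.06 × 0.1175 = 0.0005499
  Work: 0.279 × 0.055 × 0.15 = 0.00230175
Normalizing constant = 0.0203158725.
P(Promotions | evidence) = 0.00084288 / 0.0203158725 ≈ 0.041.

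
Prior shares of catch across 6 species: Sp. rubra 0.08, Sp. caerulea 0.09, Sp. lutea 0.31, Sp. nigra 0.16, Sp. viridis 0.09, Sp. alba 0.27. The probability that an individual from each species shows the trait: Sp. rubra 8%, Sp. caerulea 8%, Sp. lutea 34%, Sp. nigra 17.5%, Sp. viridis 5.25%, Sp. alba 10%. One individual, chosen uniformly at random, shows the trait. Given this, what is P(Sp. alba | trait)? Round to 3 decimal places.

0.151

By Bayes' rule, posterior ∝ prior × likelihood:
  Sp. rubra: 0.08 × 0.08 = 0.0064
  Sp. caerulea: 0.09 × 0.08 = 0.0072
  Sp. lutea: 0.31 × 0.34 = 0.1054
  Sp. nigra: 0.16 × 0.175 = 0.028
  Sp. viridis: 0.09 × 0.0525 = 0.004725
  Sp. alba: 0.27 × 0.1 = 0.027
Normalizing constant = 0.178725.
P(Sp. alba | evidence) = 0.027 / 0.178725 ≈ 0.151.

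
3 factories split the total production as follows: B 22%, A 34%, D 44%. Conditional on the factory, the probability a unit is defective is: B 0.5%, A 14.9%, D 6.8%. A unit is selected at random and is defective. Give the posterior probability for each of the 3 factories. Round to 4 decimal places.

B 0.0135, A 0.6202, D 0.3663

Compute prior × likelihood for every hypothesis:
  B: 0.22 × 0.005 = 0.0011
  A: 0.34 × 0.149 = 0.05066
  D: 0.44 × 0.068 = 0.02992
Sum = 0.08168.
P(B | defective) = 0.0011/0.08168 ≈ 0.0135
P(A | defective) = 0.05066/0.08168 ≈ 0.6202
P(D | defective) = 0.02992/0.08168 ≈ 0.3663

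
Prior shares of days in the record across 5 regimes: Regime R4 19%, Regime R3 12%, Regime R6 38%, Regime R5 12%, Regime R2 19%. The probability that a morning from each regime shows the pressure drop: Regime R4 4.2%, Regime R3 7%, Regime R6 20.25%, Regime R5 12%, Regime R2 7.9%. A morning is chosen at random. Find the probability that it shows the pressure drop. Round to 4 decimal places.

Prior × likelihood for each hypothesis:
  Regime R4: 0.19 × 0.042 = 0.00798
  Regime R3: 0.12 × 0.07 = 0.0084
  Regime R6: 0.38 × 0.2025 = 0.07695
  Regime R5: 0.12 × 0.12 = 0.0144
  Regime R2: 0.19 × 0.079 = 0.01501
P(drop) = 0.00798 + 0.0084 + 0.07695 + 0.0144 + 0.01501 = 0.12274 → 0.1227.

0.1227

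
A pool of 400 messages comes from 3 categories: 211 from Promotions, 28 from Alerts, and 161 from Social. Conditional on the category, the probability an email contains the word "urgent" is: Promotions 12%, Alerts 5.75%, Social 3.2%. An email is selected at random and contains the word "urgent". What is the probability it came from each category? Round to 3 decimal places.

Promotions 0.789, Alerts 0.050, Social 0.161

Unnormalized posteriors (prior × likelihood):
  Promotions: 0.5275 × 0.12 = 0.0633
  Alerts: 0.07 × 0.0575 = 0.004025
  Social: 0.4025 × 0.032 = 0.01288
Normalizing constant = 0.080205.
P(Promotions | urgent-flag) = 0.0633/0.080205 ≈ 0.789
P(Alerts | urgent-flag) = 0.004025/0.080205 ≈ 0.050
P(Social | urgent-flag) = 0.01288/0.080205 ≈ 0.161
(Check: 0.789+0.050+0.161 = 1.000.)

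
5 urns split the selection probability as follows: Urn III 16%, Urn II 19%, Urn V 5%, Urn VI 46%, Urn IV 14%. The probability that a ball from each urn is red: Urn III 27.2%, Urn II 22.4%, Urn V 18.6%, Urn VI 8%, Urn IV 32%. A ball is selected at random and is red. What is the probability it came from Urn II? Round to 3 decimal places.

0.240

Unnormalized posteriors (prior × likelihood):
  Urn III: 0.16 × 0.272 = 0.04352
  Urn II: 0.19 × 0.224 = 0.04256
  Urn V: 0.05 × 0.186 = 0.0093
  Urn VI: 0.46 × 0.08 = 0.0368
  Urn IV: 0.14 × 0.32 = 0.0448
Sum = 0.17698.
P(Urn II | evidence) = 0.04256 / 0.17698 ≈ 0.240.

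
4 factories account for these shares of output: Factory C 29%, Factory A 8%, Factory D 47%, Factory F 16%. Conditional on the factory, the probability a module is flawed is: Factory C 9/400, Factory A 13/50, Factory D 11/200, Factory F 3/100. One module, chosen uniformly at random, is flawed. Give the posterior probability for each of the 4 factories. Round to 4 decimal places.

Factory C 0.1125, Factory A 0.3588, Factory D 0.4459, Factory F 0.0828

By Bayes' rule, posterior ∝ prior × likelihood:
  Factory C: 0.29 × 0.0225 = 0.006525
  Factory A: 0.08 × 0.26 = 0.0208
  Factory D: 0.47 × 0.055 = 0.02585
  Factory F: 0.16 × 0.03 = 0.0048
Sum = 0.057975.
P(Factory C | flawed) = 0.006525/0.057975 ≈ 0.1125
P(Factory A | flawed) = 0.0208/0.057975 ≈ 0.3588
P(Factory D | flawed) = 0.02585/0.057975 ≈ 0.4459
P(Factory F | flawed) = 0.0048/0.057975 ≈ 0.0828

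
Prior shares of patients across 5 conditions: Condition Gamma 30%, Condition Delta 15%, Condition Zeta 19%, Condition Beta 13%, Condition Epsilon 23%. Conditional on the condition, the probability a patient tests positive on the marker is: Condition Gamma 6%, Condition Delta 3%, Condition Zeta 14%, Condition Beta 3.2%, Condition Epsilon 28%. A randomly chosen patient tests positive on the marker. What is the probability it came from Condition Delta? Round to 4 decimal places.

By Bayes' rule, posterior ∝ prior × likelihood:
  Condition Gamma: 0.3 × 0.06 = 0.018
  Condition Delta: 0.15 × 0.03 = 0.0045
  Condition Zeta: 0.19 × 0.14 = 0.0266
  Condition Beta: 0.13 × 0.032 = 0.00416
  Condition Epsilon: 0.23 × 0.28 = 0.0644
Normalizing constant = 0.11766.
P(Condition Delta | evidence) = 0.0045 / 0.11766 ≈ 0.0382.

0.0382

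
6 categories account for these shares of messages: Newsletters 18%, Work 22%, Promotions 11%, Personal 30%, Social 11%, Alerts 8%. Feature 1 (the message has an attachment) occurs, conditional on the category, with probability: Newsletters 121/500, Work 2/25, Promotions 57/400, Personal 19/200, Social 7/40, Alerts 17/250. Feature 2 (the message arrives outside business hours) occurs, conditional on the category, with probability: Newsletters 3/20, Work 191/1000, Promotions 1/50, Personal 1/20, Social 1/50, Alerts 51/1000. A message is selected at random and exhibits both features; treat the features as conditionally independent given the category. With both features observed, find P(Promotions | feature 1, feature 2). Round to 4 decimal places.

0.0255

Unnormalized posteriors (prior × likelihood):
  Newsletters: 0.18 × 0.242 × 0.15 = 0.006534
  Work: 0.22 × 0.08 × 0.191 = 0.0033616
  Promotions: 0.11 × 0.1425 × 0.02 = 0.0003135
  Personal: 0.3 × 0.095 × 0.05 = 0.001425
  Social: 0.11 × 0.175 × 0.02 = 0.000385
  Alerts: 0.08 × 0.068 × 0.051 = 0.00027744
Total = 0.01229654.
P(Promotions | evidence) = 0.0003135 / 0.01229654 ≈ 0.0255.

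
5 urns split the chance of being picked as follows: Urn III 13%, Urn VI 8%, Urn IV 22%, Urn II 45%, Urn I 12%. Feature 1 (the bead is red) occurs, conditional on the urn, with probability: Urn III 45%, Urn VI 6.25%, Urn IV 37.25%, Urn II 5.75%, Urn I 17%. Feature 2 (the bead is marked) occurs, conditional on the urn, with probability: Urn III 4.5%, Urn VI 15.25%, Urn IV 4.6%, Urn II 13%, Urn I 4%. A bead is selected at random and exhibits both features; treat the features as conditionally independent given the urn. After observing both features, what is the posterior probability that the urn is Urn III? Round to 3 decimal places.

0.232

Prior × likelihood for each hypothesis:
  Urn III: 0.13 × 0.45 × 0.045 = 0.0026325
  Urn VI: 0.08 × 0.0625 × 0.1525 = 0.0007625
  Urn IV: 0.22 × 0.3725 × 0.046 = 0.0037697
  Urn II: 0.45 × 0.0575 × 0.13 = 0.00336375
  Urn I: 0.12 × 0.17 × 0.04 = 0.000816
Normalizing constant = 0.01134445.
P(Urn III | evidence) = 0.0026325 / 0.01134445 ≈ 0.232.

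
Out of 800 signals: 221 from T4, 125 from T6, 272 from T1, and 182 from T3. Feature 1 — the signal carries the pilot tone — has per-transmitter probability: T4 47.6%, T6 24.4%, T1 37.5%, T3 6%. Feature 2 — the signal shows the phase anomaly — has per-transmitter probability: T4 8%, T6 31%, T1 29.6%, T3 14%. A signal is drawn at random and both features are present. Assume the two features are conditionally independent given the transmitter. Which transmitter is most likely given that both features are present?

By Bayes' rule, posterior ∝ prior × likelihood:
  T4: 0.27625 × 0.476 × 0.08 = 0.0105196
  T6: 0.15625 × 0.244 × 0.31 = 0.01181875
  T1: 0.34 × 0.375 × 0.296 = 0.03774
  T3: 0.2275 × 0.06 × 0.14 = 0.001911
Total = 0.06198935.
Largest term belongs to T1, so T1 is most probable.

T1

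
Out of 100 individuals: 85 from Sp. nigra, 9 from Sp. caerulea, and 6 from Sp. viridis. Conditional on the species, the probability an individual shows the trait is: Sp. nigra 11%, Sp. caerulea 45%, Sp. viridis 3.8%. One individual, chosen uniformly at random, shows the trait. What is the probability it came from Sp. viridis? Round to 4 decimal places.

0.0167

By Bayes' rule, posterior ∝ prior × likelihood:
  Sp. nigra: 0.85 × 0.11 = 0.0935
  Sp. caerulea: 0.09 × 0.45 = 0.0405
  Sp. viridis: 0.06 × 0.038 = 0.00228
Sum = 0.13628.
P(Sp. viridis | evidence) = 0.00228 / 0.13628 ≈ 0.0167.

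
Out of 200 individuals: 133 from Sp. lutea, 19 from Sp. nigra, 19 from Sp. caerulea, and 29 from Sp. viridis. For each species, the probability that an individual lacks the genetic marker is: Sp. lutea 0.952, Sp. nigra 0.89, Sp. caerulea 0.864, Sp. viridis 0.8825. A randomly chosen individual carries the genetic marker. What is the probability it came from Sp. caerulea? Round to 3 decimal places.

0.179

Taking complements, P(marker | each) = Sp. lutea 0.048, Sp. nigra 0.11, Sp. caerulea 0.136, Sp. viridis 0.1175.
Prior × likelihood for each hypothesis:
  Sp. lutea: 0.665 × 0.048 = 0.03192
  Sp. nigra: 0.095 × 0.11 = 0.01045
  Sp. caerulea: 0.095 × 0.136 = 0.01292
  Sp. viridis: 0.145 × 0.1175 = 0.0170375
Normalizing constant = 0.0723275.
P(Sp. caerulea | evidence) = 0.01292 / 0.0723275 ≈ 0.179.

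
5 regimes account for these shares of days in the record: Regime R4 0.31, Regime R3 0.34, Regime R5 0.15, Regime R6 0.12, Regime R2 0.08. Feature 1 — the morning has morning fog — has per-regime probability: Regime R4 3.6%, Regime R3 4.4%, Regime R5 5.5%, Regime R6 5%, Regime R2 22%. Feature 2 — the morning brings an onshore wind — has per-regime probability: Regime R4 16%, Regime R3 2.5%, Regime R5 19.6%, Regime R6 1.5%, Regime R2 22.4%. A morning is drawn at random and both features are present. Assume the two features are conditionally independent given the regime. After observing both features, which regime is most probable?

Compute prior × likelihood for every hypothesis:
  Regime R4: 0.31 × 0.036 × 0.16 = 0.0017856
  Regime R3: 0.34 × 0.044 × 0.025 = 0.000374
  Regime R5: 0.15 × 0.055 × 0.196 = 0.001617
  Regime R6: 0.12 × 0.05 × 0.015 = 0.00009
  Regime R2: 0.08 × 0.22 × 0.224 = 0.0039424
Sum = 0.007809.
Largest term belongs to Regime R2, so Regime R2 is most probable.

Regime R2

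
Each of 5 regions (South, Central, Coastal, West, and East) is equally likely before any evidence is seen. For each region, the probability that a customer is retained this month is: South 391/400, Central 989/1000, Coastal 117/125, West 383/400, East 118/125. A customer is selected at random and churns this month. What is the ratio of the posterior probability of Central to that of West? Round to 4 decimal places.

0.2588

Taking complements, P(churn | each) = South 0.0225, Central 0.011, Coastal 0.064, West 0.0425, East 0.056.
Since the prior is uniform, the posterior is proportional to the likelihood:
  South: 0.0225
  Central: 0.011
  Coastal: 0.064
  West: 0.0425
  East: 0.056
Normalizing constant = 0.196.
The ratio is 0.011 / 0.0425 (the normalizer cancels) = 0.2588.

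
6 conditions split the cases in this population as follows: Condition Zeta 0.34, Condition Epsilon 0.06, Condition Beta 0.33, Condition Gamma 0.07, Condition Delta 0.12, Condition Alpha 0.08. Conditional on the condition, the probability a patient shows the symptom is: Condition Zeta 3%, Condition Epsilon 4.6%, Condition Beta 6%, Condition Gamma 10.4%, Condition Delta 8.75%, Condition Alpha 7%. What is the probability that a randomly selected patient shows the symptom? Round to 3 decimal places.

Unnormalized posteriors (prior × likelihood):
  Condition Zeta: 0.34 × 0.03 = 0.0102
  Condition Epsilon: 0.06 × 0.046 = 0.00276
  Condition Beta: 0.33 × 0.06 = 0.0198
  Condition Gamma: 0.07 × 0.104 = 0.00728
  Condition Delta: 0.12 × 0.0875 = 0.0105
  Condition Alpha: 0.08 × 0.07 = 0.0056
P(symptomatic) = 0.0102 + 0.00276 + 0.0198 + 0.00728 + 0.0105 + 0.0056 = 0.05614 → 0.056.

0.056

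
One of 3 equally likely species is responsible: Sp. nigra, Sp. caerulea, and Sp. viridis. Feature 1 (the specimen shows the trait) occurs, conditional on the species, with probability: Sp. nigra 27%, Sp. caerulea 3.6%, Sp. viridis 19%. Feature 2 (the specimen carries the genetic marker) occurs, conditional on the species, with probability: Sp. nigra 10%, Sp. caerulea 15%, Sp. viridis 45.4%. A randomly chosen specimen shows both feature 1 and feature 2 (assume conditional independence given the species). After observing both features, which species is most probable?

Sp. viridis

With a uniform prior (1/3 each), posterior ∝ likelihood:
  Sp. nigra: 0.27 × 0.1 = 0.027
  Sp. caerulea: 0.036 × 0.15 = 0.0054
  Sp. viridis: 0.19 × 0.454 = 0.08626
Normalizing constant = 0.11866.
Largest term belongs to Sp. viridis, so Sp. viridis is most probable.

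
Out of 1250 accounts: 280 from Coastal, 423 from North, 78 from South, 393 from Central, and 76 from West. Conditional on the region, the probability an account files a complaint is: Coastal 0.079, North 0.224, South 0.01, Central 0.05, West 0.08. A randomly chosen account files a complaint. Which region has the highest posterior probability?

North

Compute prior × likelihood for every hypothesis:
  Coastal: 0.224 × 0.079 = 0.017696
  North: 0.3384 × 0.224 = 0.0758016
  South: 0.0624 × 0.01 = 0.000624
  Central: 0.3144 × 0.05 = 0.01572
  West: 0.0608 × 0.08 = 0.004864
Normalizing constant = 0.1147056.
Largest term belongs to North, so North is most probable.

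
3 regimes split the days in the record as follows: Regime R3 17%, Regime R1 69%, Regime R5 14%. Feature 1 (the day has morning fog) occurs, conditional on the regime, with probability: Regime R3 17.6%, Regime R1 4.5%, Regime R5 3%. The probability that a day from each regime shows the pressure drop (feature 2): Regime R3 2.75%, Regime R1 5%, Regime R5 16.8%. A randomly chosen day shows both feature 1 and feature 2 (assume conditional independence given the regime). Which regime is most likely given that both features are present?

Regime R1

Unnormalized posteriors (prior × likelihood):
  Regime R3: 0.17 × 0.176 × 0.0275 = 0.0008228
  Regime R1: 0.69 × 0.045 × 0.05 = 0.0015525
  Regime R5: 0.14 × 0.03 × 0.168 = 0.0007056
Sum = 0.0030809.
Largest term belongs to Regime R1, so Regime R1 is most probable.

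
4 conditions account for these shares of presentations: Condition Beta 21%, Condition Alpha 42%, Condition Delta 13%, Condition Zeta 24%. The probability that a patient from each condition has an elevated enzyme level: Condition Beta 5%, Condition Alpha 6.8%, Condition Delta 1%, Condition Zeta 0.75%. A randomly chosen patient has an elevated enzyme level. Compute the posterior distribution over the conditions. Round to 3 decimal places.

Unnormalized posteriors (prior × likelihood):
  Condition Beta: 0.21 × 0.05 = 0.0105
  Condition Alpha: 0.42 × 0.068 = 0.02856
  Condition Delta: 0.13 × 0.01 = 0.0013
  Condition Zeta: 0.24 × 0.0075 = 0.0018
Total = 0.04216.
P(Condition Beta | elevated) = 0.0105/0.04216 ≈ 0.249
P(Condition Alpha | elevated) = 0.02856/0.04216 ≈ 0.677
P(Condition Delta | elevated) = 0.0013/0.04216 ≈ 0.031
P(Condition Zeta | elevated) = 0.0018/0.04216 ≈ 0.043
(Check: 0.249+0.677+0.031+0.043 = 1.000.)

Condition Beta 0.249, Condition Alpha 0.677, Condition Delta 0.031, Condition Zeta 0.043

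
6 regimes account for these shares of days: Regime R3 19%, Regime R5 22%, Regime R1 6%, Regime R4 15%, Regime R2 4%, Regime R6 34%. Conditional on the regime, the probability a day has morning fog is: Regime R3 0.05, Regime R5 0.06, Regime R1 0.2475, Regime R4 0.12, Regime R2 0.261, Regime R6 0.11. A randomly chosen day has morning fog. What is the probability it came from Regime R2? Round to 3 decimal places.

0.101

Unnormalized posteriors (prior × likelihood):
  Regime R3: 0.19 × 0.05 = 0.0095
  Regime R5: 0.22 × 0.06 = 0.0132
  Regime R1: 0.06 × 0.2475 = 0.01485
  Regime R4: 0.15 × 0.12 = 0.018
  Regime R2: 0.04 × 0.261 = 0.01044
  Regime R6: 0.34 × 0.11 = 0.0374
Normalizing constant = 0.10339.
P(Regime R2 | evidence) = 0.01044 / 0.10339 ≈ 0.101.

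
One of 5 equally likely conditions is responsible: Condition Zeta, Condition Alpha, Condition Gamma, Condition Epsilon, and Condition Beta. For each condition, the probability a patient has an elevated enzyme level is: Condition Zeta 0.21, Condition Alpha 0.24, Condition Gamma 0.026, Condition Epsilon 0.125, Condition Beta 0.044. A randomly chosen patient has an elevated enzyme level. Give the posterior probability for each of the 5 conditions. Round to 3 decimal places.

Condition Zeta 0.326, Condition Alpha 0.372, Condition Gamma 0.040, Condition Epsilon 0.194, Condition Beta 0.068

Since the prior is uniform, the posterior is proportional to the likelihood:
  Condition Zeta: 0.21
  Condition Alpha: 0.24
  Condition Gamma: 0.026
  Condition Epsilon: 0.125
  Condition Beta: 0.044
Total = 0.645.
P(Condition Zeta | elevated) = 0.21/0.645 ≈ 0.326
P(Condition Alpha | elevated) = 0.24/0.645 ≈ 0.372
P(Condition Gamma | elevated) = 0.026/0.645 ≈ 0.040
P(Condition Epsilon | elevated) = 0.125/0.645 ≈ 0.194
P(Condition Beta | elevated) = 0.044/0.645 ≈ 0.068
(Check: 0.326+0.372+0.040+0.194+0.068 = 1.000.)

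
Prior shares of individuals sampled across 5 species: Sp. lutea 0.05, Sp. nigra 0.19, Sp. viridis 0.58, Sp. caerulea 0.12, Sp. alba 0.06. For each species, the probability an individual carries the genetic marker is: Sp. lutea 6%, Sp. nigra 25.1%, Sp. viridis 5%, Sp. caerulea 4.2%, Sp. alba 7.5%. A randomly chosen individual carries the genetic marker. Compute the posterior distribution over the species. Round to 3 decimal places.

Prior × likelihood for each hypothesis:
  Sp. lutea: 0.05 × 0.06 = 0.003
  Sp. nigra: 0.19 × 0.251 = 0.04769
  Sp. viridis: 0.58 × 0.05 = 0.029
  Sp. caerulea: 0.12 × 0.042 = 0.00504
  Sp. alba: 0.06 × 0.075 = 0.0045
Normalizing constant = 0.08923.
P(Sp. lutea | marker) = 0.003/0.08923 ≈ 0.034
P(Sp. nigra | marker) = 0.04769/0.08923 ≈ 0.534
P(Sp. viridis | marker) = 0.029/0.08923 ≈ 0.325
P(Sp. caerulea | marker) = 0.00504/0.08923 ≈ 0.056
P(Sp. alba | marker) = 0.0045/0.08923 ≈ 0.050
(Check: 0.034+0.534+0.325+0.056+0.050 = 0.999.)

Sp. lutea 0.034, Sp. nigra 0.534, Sp. viridis 0.325, Sp. caerulea 0.056, Sp. alba 0.050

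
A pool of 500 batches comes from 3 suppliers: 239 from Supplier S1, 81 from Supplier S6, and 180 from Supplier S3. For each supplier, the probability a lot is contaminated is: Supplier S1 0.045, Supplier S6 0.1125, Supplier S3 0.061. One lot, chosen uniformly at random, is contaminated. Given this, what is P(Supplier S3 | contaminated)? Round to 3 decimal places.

Unnormalized posteriors (prior × likelihood):
  Supplier S1: 0.478 × 0.045 = 0.02151
  Supplier S6: 0.162 × 0.1125 = 0.018225
  Supplier S3: 0.36 × 0.061 = 0.02196
Sum = 0.061695.
P(Supplier S3 | evidence) = 0.02196 / 0.061695 ≈ 0.356.

0.356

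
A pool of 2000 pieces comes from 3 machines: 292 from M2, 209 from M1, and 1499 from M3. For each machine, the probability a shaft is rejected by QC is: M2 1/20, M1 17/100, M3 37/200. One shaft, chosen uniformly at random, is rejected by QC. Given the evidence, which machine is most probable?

M3

Unnormalized posteriors (prior × likelihood):
  M2: 0.146 × 0.05 = 0.0073
  M1: 0.1045 × 0.17 = 0.017765
  M3: 0.7495 × 0.185 = 0.1386575
Sum = 0.1637225.
Largest term belongs to M3, so M3 is most probable.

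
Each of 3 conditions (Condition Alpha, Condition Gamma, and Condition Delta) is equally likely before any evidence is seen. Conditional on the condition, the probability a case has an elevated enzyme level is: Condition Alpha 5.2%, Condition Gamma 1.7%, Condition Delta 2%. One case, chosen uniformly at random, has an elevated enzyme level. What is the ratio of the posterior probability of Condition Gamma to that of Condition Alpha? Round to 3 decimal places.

With a uniform prior (1/3 each), posterior ∝ likelihood:
  Condition Alpha: 0.052
  Condition Gamma: 0.017
  Condition Delta: 0.02
Normalizing constant = 0.089.
The ratio is 0.017 / 0.052 (the normalizer cancels) = 0.327.

0.327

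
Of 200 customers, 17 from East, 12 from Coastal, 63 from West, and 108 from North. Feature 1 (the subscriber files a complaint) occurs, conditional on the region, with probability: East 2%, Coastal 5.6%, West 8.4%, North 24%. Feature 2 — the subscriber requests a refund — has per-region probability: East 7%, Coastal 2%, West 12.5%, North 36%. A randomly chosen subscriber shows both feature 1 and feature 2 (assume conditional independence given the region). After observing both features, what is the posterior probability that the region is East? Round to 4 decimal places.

0.0024

Unnormalized posteriors (prior × likelihood):
  East: 0.085 × 0.02 × 0.07 = 0.000119
  Coastal: 0.06 × 0.056 × 0.02 = 0.0000672
  West: 0.315 × 0.084 × 0.125 = 0.0033075
  North: 0.54 × 0.24 × 0.36 = 0.046656
Sum = 0.0501497.
P(East | evidence) = 0.000119 / 0.0501497 ≈ 0.0024.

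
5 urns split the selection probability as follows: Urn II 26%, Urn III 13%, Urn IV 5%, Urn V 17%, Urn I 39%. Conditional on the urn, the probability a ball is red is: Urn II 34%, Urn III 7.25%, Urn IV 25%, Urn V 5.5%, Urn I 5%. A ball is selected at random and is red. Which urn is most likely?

Compute prior × likelihood for every hypothesis:
  Urn II: 0.26 × 0.34 = 0.0884
  Urn III: 0.13 × 0.0725 = 0.009425
  Urn IV: 0.05 × 0.25 = 0.0125
  Urn V: 0.17 × 0.055 = 0.00935
  Urn I: 0.39 × 0.05 = 0.0195
Total = 0.139175.
Largest term belongs to Urn II, so Urn II is most probable.

Urn II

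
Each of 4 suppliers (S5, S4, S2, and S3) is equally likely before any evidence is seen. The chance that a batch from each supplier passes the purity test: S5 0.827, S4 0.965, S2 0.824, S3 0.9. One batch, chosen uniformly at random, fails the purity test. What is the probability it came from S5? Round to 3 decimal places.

0.357

Taking complements, P(off-spec | each) = S5 0.173, S4 0.035, S2 0.176, S3 0.1.
With a uniform prior (1/4 each), posterior ∝ likelihood:
  S5: 0.173
  S4: 0.035
  S2: 0.176
  S3: 0.1
Normalizing constant = 0.484.
P(S5 | evidence) = 0.173 / 0.484 ≈ 0.357.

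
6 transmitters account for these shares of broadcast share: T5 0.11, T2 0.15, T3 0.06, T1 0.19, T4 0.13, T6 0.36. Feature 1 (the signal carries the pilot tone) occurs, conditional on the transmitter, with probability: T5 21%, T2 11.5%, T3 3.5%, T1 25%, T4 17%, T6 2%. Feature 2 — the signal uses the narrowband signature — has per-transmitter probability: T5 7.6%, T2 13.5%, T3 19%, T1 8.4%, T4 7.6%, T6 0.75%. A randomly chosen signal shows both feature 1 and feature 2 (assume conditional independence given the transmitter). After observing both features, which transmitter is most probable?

T1

Unnormalized posteriors (prior × likelihood):
  T5: 0.11 × 0.21 × 0.076 = 0.0017556
  T2: 0.15 × 0.115 × 0.135 = 0.00232875
  T3: 0.06 × 0.035 × 0.19 = 0.000399
  T1: 0.19 × 0.25 × 0.084 = 0.00399
  T4: 0.13 × 0.17 × 0.076 = 0.0016796
  T6: 0.36 × 0.02 × 0.0075 = 0.000054
Total = 0.01020695.
Largest term belongs to T1, so T1 is most probable.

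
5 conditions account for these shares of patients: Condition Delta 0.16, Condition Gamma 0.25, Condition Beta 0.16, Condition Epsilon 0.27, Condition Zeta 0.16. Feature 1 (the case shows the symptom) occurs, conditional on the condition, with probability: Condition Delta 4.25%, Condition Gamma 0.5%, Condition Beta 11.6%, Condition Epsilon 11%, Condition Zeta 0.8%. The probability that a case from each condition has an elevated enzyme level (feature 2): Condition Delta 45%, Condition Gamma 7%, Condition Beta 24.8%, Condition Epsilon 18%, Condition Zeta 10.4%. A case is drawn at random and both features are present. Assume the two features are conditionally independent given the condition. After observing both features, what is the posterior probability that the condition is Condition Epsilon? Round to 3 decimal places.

Compute prior × likelihood for every hypothesis:
  Condition Delta: 0.16 × 0.0425 × 0.45 = 0.00306
  Condition Gamma: 0.25 × 0.005 × 0.07 = 0.0000875
  Condition Beta: 0.16 × 0.116 × 0.248 = 0.00460288
  Condition Epsilon: 0.27 × 0.11 × 0.18 = 0.005346
  Condition Zeta: 0.16 × 0.008 × 0.104 = 0.00013312
Sum = 0.0132295.
P(Condition Epsilon | evidence) = 0.005346 / 0.0132295 ≈ 0.404.

0.404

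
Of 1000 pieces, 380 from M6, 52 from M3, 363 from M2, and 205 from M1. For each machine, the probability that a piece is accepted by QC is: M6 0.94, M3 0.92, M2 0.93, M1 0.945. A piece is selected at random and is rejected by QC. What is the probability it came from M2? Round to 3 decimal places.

0.399

Taking complements, P(rejected | each) = M6 0.06, M3 0.08, M2 0.07, M1 0.055.
Compute prior × likelihood for every hypothesis:
  M6: 0.38 × 0.06 = 0.0228
  M3: 0.052 × 0.08 = 0.00416
  M2: 0.363 × 0.07 = 0.02541
  M1: 0.205 × 0.055 = 0.011275
Sum = 0.063645.
P(M2 | evidence) = 0.02541 / 0.063645 ≈ 0.399.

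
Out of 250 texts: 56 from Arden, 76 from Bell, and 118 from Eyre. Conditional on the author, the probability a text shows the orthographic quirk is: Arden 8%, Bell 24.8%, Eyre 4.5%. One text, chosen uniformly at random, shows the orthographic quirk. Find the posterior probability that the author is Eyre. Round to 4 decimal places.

0.1854

Compute prior × likelihood for every hypothesis:
  Arden: 0.224 × 0.08 = 0.01792
  Bell: 0.304 × 0.248 = 0.075392
  Eyre: 0.472 × 0.045 = 0.02124
Total = 0.114552.
P(Eyre | evidence) = 0.02124 / 0.114552 ≈ 0.1854.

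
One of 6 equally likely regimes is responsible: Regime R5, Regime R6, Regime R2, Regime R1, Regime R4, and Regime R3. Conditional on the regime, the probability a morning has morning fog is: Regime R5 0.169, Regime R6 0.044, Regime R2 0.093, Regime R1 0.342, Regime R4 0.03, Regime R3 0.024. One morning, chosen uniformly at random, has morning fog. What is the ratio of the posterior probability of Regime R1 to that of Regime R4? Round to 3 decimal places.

11.400

With a uniform prior (1/6 each), posterior ∝ likelihood:
  Regime R5: 0.169
  Regime R6: 0.044
  Regime R2: 0.093
  Regime R1: 0.342
  Regime R4: 0.03
  Regime R3: 0.024
Normalizing constant = 0.702.
The ratio is 0.342 / 0.03 (the normalizer cancels) = 11.400.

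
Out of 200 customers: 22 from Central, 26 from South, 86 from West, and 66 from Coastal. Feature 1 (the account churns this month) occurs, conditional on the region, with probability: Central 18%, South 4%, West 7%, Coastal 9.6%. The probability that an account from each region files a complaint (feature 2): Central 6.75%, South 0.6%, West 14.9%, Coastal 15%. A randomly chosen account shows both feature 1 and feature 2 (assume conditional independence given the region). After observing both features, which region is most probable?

Prior × likelihood for each hypothesis:
  Central: 0.11 × 0.18 × 0.0675 = 0.0013365
  South: 0.13 × 0.04 × 0.006 = 0.0000312
  West: 0.43 × 0.07 × 0.149 = 0.0044849
  Coastal: 0.33 × 0.096 × 0.15 = 0.004752
Total = 0.0106046.
Largest term belongs to Coastal, so Coastal is most probable.

Coastal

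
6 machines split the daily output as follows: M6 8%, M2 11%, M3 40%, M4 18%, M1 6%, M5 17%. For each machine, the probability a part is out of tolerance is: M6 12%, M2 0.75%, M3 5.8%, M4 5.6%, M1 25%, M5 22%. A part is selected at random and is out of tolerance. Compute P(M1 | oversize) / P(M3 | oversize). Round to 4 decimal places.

Unnormalized posteriors (prior × likelihood):
  M6: 0.08 × 0.12 = 0.0096
  M2: 0.11 × 0.0075 = 0.000825
  M3: 0.4 × 0.058 = 0.0232
  M4: 0.18 × 0.056 = 0.01008
  M1: 0.06 × 0.25 = 0.015
  M5: 0.17 × 0.22 = 0.0374
Normalizing constant = 0.096105.
The ratio is 0.015 / 0.0232 (the normalizer cancels) = 0.6466.

0.6466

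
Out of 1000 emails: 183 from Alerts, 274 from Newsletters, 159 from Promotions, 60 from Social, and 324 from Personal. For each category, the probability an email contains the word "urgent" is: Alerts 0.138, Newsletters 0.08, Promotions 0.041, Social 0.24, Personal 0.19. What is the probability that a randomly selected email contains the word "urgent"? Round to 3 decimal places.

0.130

Compute prior × likelihood for every hypothesis:
  Alerts: 0.183 × 0.138 = 0.025254
  Newsletters: 0.274 × 0.08 = 0.02192
  Promotions: 0.159 × 0.041 = 0.006519
  Social: 0.06 × 0.24 = 0.0144
  Personal: 0.324 × 0.19 = 0.06156
P(urgent-flag) = 0.025254 + 0.02192 + 0.006519 + 0.0144 + 0.06156 = 0.129653 → 0.130.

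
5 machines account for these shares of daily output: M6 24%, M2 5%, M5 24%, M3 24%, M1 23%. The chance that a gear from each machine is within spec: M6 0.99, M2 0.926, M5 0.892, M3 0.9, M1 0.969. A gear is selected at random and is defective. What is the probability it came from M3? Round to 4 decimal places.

0.3800

Taking complements, P(defective | each) = M6 0.01, M2 0.074, M5 0.108, M3 0.1, M1 0.031.
Unnormalized posteriors (prior × likelihood):
  M6: 0.24 × 0.01 = 0.0024
  M2: 0.05 × 0.074 = 0.0037
  M5: 0.24 × 0.108 = 0.02592
  M3: 0.24 × 0.1 = 0.024
  M1: 0.23 × 0.031 = 0.00713
Sum = 0.06315.
P(M3 | evidence) = 0.024 / 0.06315 ≈ 0.3800.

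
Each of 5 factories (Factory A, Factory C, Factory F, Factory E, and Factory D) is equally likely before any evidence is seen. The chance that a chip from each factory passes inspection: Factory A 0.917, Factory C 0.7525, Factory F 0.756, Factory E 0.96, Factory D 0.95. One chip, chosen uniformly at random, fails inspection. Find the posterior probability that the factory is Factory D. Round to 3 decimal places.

0.075

Taking complements, P(nonconforming | each) = Factory A 0.083, Factory C 0.2475, Factory F 0.244, Factory E 0.04, Factory D 0.05.
Since the prior is uniform, the posterior is proportional to the likelihood:
  Factory A: 0.083
  Factory C: 0.2475
  Factory F: 0.244
  Factory E: 0.04
  Factory D: 0.05
Normalizing constant = 0.6645.
P(Factory D | evidence) = 0.05 / 0.6645 ≈ 0.075.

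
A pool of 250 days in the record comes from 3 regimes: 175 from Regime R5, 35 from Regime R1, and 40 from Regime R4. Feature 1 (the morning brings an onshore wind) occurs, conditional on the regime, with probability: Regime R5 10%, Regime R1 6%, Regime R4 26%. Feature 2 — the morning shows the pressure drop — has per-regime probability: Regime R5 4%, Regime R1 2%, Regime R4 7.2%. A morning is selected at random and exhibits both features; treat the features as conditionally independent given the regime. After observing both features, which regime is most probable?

Regime R4

Compute prior × likelihood for every hypothesis:
  Regime R5: 0.7 × 0.1 × 0.04 = 0.0028
  Regime R1: 0.14 × 0.06 × 0.02 = 0.000168
  Regime R4: 0.16 × 0.26 × 0.072 = 0.0029952
Sum = 0.0059632.
Largest term belongs to Regime R4, so Regime R4 is most probable.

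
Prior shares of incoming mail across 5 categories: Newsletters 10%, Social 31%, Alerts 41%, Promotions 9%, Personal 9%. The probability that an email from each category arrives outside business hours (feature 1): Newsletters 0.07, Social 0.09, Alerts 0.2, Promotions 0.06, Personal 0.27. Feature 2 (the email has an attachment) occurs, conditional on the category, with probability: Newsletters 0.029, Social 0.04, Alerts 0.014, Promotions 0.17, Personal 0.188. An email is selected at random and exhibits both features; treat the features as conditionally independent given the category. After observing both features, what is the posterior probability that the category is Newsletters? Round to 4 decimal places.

0.0255

Compute prior × likelihood for every hypothesis:
  Newsletters: 0.1 × 0.07 × 0.029 = 0.000203
  Social: 0.31 × 0.09 × 0.04 = 0.001116
  Alerts: 0.41 × 0.2 × 0.014 = 0.001148
  Promotions: 0.09 × 0.06 × 0.17 = 0.000918
  Personal: 0.09 × 0.27 × 0.188 = 0.0045684
Total = 0.0079534.
P(Newsletters | evidence) = 0.000203 / 0.0079534 ≈ 0.0255.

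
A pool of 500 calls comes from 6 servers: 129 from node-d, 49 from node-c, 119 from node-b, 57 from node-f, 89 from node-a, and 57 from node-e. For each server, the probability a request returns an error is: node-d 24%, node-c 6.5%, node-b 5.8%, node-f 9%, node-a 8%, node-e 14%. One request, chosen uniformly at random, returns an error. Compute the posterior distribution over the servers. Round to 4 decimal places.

node-d 0.5052, node-c 0.0520, node-b 0.1126, node-f 0.0837, node-a 0.1162, node-e 0.1302

Prior × likelihood for each hypothesis:
  node-d: 0.258 × 0.24 = 0.06192
  node-c: 0.098 × 0.065 = 0.00637
  node-b: 0.238 × 0.058 = 0.013804
  node-f: 0.114 × 0.09 = 0.01026
  node-a: 0.178 × 0.08 = 0.01424
  node-e: 0.114 × 0.14 = 0.01596
Normalizing constant = 0.122554.
P(node-d | error) = 0.06192/0.122554 ≈ 0.5052
P(node-c | error) = 0.00637/0.122554 ≈ 0.0520
P(node-b | error) = 0.013804/0.122554 ≈ 0.1126
P(node-f | error) = 0.01026/0.122554 ≈ 0.0837
P(node-a | error) = 0.01424/0.122554 ≈ 0.1162
P(node-e | error) = 0.01596/0.122554 ≈ 0.1302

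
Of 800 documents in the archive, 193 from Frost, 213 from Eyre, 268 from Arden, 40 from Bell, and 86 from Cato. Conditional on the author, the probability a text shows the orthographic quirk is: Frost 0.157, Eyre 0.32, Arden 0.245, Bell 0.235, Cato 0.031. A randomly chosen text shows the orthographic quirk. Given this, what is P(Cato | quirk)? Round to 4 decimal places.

Unnormalized posteriors (prior × likelihood):
  Frost: 0.24125 × 0.157 = 0.03787625
  Eyre: 0.26625 × 0.32 = 0.0852
  Arden: 0.335 × 0.245 = 0.082075
  Bell: 0.05 × 0.235 = 0.01175
  Cato: 0.1075 × 0.031 = 0.0033325
Sum = 0.22023375.
P(Cato | evidence) = 0.0033325 / 0.22023375 ≈ 0.0151.

0.0151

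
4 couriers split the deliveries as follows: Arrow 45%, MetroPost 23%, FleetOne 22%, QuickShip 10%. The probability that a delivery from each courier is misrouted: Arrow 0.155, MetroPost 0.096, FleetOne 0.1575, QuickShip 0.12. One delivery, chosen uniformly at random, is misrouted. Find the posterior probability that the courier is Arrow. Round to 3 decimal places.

0.504

Prior × likelihood for each hypothesis:
  Arrow: 0.45 × 0.155 = 0.06975
  MetroPost: 0.23 × 0.096 = 0.02208
  FleetOne: 0.22 × 0.1575 = 0.03465
  QuickShip: 0.1 × 0.12 = 0.012
Sum = 0.13848.
P(Arrow | evidence) = 0.06975 / 0.13848 ≈ 0.504.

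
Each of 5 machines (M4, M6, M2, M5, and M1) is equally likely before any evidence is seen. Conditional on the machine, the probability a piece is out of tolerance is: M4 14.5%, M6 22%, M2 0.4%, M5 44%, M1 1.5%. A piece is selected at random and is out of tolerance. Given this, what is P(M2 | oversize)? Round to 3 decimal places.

0.005

Since the prior is uniform, the posterior is proportional to the likelihood:
  M4: 0.145
  M6: 0.22
  M2: 0.004
  M5: 0.44
  M1: 0.015
Total = 0.824.
P(M2 | evidence) = 0.004 / 0.824 ≈ 0.005.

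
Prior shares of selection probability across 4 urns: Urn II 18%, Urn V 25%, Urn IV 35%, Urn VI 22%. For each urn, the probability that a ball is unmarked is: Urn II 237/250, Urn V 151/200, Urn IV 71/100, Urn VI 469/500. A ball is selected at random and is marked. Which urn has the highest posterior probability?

Taking complements, P(marked | each) = Urn II 0.052, Urn V 0.245, Urn IV 0.29, Urn VI 0.062.
By Bayes' rule, posterior ∝ prior × likelihood:
  Urn II: 0.18 × 0.052 = 0.00936
  Urn V: 0.25 × 0.245 = 0.06125
  Urn IV: 0.35 × 0.29 = 0.1015
  Urn VI: 0.22 × 0.062 = 0.01364
Total = 0.18575.
Largest term belongs to Urn IV, so Urn IV is most probable.

Urn IV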